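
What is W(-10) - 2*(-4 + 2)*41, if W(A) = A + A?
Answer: 144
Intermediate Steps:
W(A) = 2*A
W(-10) - 2*(-4 + 2)*41 = 2*(-10) - 2*(-4 + 2)*41 = -20 - 2*(-2)*41 = -20 + 4*41 = -20 + 164 = 144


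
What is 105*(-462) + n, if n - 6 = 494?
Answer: -48010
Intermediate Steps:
n = 500 (n = 6 + 494 = 500)
105*(-462) + n = 105*(-462) + 500 = -48510 + 500 = -48010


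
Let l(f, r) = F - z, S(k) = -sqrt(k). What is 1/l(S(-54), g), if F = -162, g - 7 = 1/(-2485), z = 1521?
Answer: -1/1683 ≈ -0.00059418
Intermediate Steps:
g = 17394/2485 (g = 7 + 1/(-2485) = 7 - 1/2485 = 17394/2485 ≈ 6.9996)
l(f, r) = -1683 (l(f, r) = -162 - 1*1521 = -162 - 1521 = -1683)
1/l(S(-54), g) = 1/(-1683) = -1/1683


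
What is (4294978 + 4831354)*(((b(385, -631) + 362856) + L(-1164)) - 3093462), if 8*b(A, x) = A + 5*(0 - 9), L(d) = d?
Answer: -24930652098530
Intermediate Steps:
b(A, x) = -45/8 + A/8 (b(A, x) = (A + 5*(0 - 9))/8 = (A + 5*(-9))/8 = (A - 45)/8 = (-45 + A)/8 = -45/8 + A/8)
(4294978 + 4831354)*(((b(385, -631) + 362856) + L(-1164)) - 3093462) = (4294978 + 4831354)*((((-45/8 + (⅛)*385) + 362856) - 1164) - 3093462) = 9126332*((((-45/8 + 385/8) + 362856) - 1164) - 3093462) = 9126332*(((85/2 + 362856) - 1164) - 3093462) = 9126332*((725797/2 - 1164) - 3093462) = 9126332*(723469/2 - 3093462) = 9126332*(-5463455/2) = -24930652098530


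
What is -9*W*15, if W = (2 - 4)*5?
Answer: 1350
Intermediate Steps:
W = -10 (W = -2*5 = -10)
-9*W*15 = -9*(-10)*15 = 90*15 = 1350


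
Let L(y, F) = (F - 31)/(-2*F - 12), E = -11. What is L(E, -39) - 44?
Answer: -1487/33 ≈ -45.061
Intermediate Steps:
L(y, F) = (-31 + F)/(-12 - 2*F)
L(E, -39) - 44 = (31 - 1*(-39))/(2*(6 - 39)) - 44 = (½)*(31 + 39)/(-33) - 44 = (½)*(-1/33)*70 - 44 = -35/33 - 44 = -1487/33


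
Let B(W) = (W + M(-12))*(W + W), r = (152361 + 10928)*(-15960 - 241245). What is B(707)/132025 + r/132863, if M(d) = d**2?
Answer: -5544724729113143/17541237575 ≈ -3.1610e+5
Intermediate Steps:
r = -41998747245 (r = 163289*(-257205) = -41998747245)
B(W) = 2*W*(144 + W) (B(W) = (W + (-12)**2)*(W + W) = (W + 144)*(2*W) = (144 + W)*(2*W) = 2*W*(144 + W))
B(707)/132025 + r/132863 = (2*707*(144 + 707))/132025 - 41998747245/132863 = (2*707*851)*(1/132025) - 41998747245*1/132863 = 1203314*(1/132025) - 41998747245/132863 = 1203314/132025 - 41998747245/132863 = -5544724729113143/17541237575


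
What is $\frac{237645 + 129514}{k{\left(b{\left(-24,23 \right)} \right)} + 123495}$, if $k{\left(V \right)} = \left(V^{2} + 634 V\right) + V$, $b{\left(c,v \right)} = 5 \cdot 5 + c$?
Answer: $\frac{367159}{124131} \approx 2.9578$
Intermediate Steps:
$b{\left(c,v \right)} = 25 + c$
$k{\left(V \right)} = V^{2} + 635 V$
$\frac{237645 + 129514}{k{\left(b{\left(-24,23 \right)} \right)} + 123495} = \frac{237645 + 129514}{\left(25 - 24\right) \left(635 + \left(25 - 24\right)\right) + 123495} = \frac{367159}{1 \left(635 + 1\right) + 123495} = \frac{367159}{1 \cdot 636 + 123495} = \frac{367159}{636 + 123495} = \frac{367159}{124131}$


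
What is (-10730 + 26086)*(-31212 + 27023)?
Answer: -64326284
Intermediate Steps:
(-10730 + 26086)*(-31212 + 27023) = 15356*(-4189) = -64326284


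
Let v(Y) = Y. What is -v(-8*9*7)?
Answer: 504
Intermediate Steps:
-v(-8*9*7) = -(-8*9)*7 = -(-72)*7 = -1*(-504) = 504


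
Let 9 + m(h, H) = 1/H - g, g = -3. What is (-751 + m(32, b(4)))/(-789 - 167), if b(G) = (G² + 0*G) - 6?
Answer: 7569/9560 ≈ 0.79174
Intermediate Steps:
b(G) = -6 + G² (b(G) = (G² + 0) - 6 = G² - 6 = -6 + G²)
m(h, H) = -6 + 1/H (m(h, H) = -9 + (1/H - 1*(-3)) = -9 + (1/H + 3) = -9 + (3 + 1/H) = -6 + 1/H)
(-751 + m(32, b(4)))/(-789 - 167) = (-751 + (-6 + 1/(-6 + 4²)))/(-789 - 167) = (-751 + (-6 + 1/(-6 + 16)))/(-956) = (-751 + (-6 + 1/10))*(-1/956) = (-751 + (-6 + ⅒))*(-1/956) = (-751 - 59/10)*(-1/956) = -7569/10*(-1/956) = 7569/9560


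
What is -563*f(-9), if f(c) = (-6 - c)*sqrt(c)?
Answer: -5067*I ≈ -5067.0*I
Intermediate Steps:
f(c) = sqrt(c)*(-6 - c)
-563*f(-9) = -563*sqrt(-9)*(-6 - 1*(-9)) = -563*3*I*(-6 + 9) = -563*3*I*3 = -5067*I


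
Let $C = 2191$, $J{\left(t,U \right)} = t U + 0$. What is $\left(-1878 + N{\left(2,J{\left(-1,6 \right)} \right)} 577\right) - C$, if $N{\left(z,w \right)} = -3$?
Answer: $-5800$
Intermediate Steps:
$J{\left(t,U \right)} = U t$ ($J{\left(t,U \right)} = U t + 0 = U t$)
$\left(-1878 + N{\left(2,J{\left(-1,6 \right)} \right)} 577\right) - C = \left(-1878 - 1731\right) - 2191 = -3609 - 2191 = -5800$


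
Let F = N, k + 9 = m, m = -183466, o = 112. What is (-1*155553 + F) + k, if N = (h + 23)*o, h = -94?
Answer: -346980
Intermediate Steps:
N = -7952 (N = (-94 + 23)*112 = -71*112 = -7952)
k = -183475 (k = -9 - 183466 = -183475)
F = -7952
(-1*155553 + F) + k = (-1*155553 - 7952) - 183475 = (-155553 - 7952) - 183475 = -163505 - 183475 = -346980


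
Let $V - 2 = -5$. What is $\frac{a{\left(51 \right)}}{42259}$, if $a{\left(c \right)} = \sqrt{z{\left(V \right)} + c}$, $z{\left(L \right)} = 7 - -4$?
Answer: $\frac{\sqrt{62}}{42259} \approx 0.00018633$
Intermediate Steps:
$V = -3$ ($V = 2 - 5 = -3$)
$z{\left(L \right)} = 11$ ($z{\left(L \right)} = 7 + 4 = 11$)
$a{\left(c \right)} = \sqrt{11 + c}$
$\frac{a{\left(51 \right)}}{42259} = \frac{\sqrt{11 + 51}}{42259} = \sqrt{62} \cdot \frac{1}{42259} = \frac{\sqrt{62}}{42259}$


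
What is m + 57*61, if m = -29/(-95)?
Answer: 330344/95 ≈ 3477.3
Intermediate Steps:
m = 29/95 (m = -29*(-1/95) = 29/95 ≈ 0.30526)
m + 57*61 = 29/95 + 57*61 = 29/95 + 3477 = 330344/95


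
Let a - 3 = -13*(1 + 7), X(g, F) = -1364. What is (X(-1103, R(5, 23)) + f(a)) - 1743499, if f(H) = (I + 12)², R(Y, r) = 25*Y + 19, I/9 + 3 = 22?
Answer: -1711374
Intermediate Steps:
I = 171 (I = -27 + 9*22 = -27 + 198 = 171)
R(Y, r) = 19 + 25*Y
a = -101 (a = 3 - 13*(1 + 7) = 3 - 13*8 = 3 - 104 = -101)
f(H) = 33489 (f(H) = (171 + 12)² = 183² = 33489)
(X(-1103, R(5, 23)) + f(a)) - 1743499 = (-1364 + 33489) - 1743499 = 32125 - 1743499 = -1711374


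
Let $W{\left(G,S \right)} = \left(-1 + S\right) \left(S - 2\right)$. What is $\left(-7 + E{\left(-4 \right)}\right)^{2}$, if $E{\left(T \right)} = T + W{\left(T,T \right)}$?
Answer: $361$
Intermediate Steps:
$W{\left(G,S \right)} = \left(-1 + S\right) \left(-2 + S\right)$
$E{\left(T \right)} = 2 + T^{2} - 2 T$ ($E{\left(T \right)} = T + \left(2 + T^{2} - 3 T\right) = 2 + T^{2} - 2 T$)
$\left(-7 + E{\left(-4 \right)}\right)^{2} = \left(-7 + \left(2 + \left(-4\right)^{2} - -8\right)\right)^{2} = \left(-7 + \left(2 + 16 + 8\right)\right)^{2} = \left(-7 + 26\right)^{2} = 19^{2} = 361$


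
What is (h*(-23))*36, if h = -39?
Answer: 32292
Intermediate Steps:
(h*(-23))*36 = -39*(-23)*36 = 897*36 = 32292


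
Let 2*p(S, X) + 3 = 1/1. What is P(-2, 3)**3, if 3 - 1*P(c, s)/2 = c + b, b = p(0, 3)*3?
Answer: 4096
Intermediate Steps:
p(S, X) = -1 (p(S, X) = -3/2 + (1/2)/1 = -3/2 + (1/2)*1 = -3/2 + 1/2 = -1)
b = -3 (b = -1*3 = -3)
P(c, s) = 12 - 2*c (P(c, s) = 6 - 2*(c - 3) = 6 - 2*(-3 + c) = 6 + (6 - 2*c) = 12 - 2*c)
P(-2, 3)**3 = (12 - 2*(-2))**3 = (12 + 4)**3 = 16**3 = 4096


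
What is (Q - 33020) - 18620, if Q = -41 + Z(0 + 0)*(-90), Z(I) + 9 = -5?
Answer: -50421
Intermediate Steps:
Z(I) = -14 (Z(I) = -9 - 5 = -14)
Q = 1219 (Q = -41 - 14*(-90) = -41 + 1260 = 1219)
(Q - 33020) - 18620 = (1219 - 33020) - 18620 = -31801 - 18620 = -50421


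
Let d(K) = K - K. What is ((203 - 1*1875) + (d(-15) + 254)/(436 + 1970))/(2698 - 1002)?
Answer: -2011289/2040288 ≈ -0.98579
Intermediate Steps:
d(K) = 0
((203 - 1*1875) + (d(-15) + 254)/(436 + 1970))/(2698 - 1002) = ((203 - 1*1875) + (0 + 254)/(436 + 1970))/(2698 - 1002) = ((203 - 1875) + 254/2406)/1696 = (-1672 + 254*(1/2406))*(1/1696) = (-1672 + 127/1203)*(1/1696) = -2011289/1203*1/1696 = -2011289/2040288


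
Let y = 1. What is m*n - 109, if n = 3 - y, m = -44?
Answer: -197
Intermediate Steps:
n = 2 (n = 3 - 1*1 = 3 - 1 = 2)
m*n - 109 = -44*2 - 109 = -88 - 109 = -197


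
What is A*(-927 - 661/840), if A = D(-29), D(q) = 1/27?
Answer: -779341/22680 ≈ -34.362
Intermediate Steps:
D(q) = 1/27
A = 1/27 ≈ 0.037037
A*(-927 - 661/840) = (-927 - 661/840)/27 = (1/27)*(-779341/840) = -779341/22680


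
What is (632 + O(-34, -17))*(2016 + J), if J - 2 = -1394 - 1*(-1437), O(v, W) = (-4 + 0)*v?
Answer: 1582848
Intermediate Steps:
O(v, W) = -4*v
J = 45 (J = 2 + (-1394 - 1*(-1437)) = 2 + (-1394 + 1437) = 2 + 43 = 45)
(632 + O(-34, -17))*(2016 + J) = (632 - 4*(-34))*(2016 + 45) = (632 + 136)*2061 = 768*2061 = 1582848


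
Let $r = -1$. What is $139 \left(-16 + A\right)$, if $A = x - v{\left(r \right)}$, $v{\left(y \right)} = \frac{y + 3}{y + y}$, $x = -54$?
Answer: $-9591$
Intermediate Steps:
$v{\left(y \right)} = \frac{3 + y}{2 y}$
$A = -53$ ($A = -54 - \frac{3 - 1}{2 \left(-1\right)} = -54 - \frac{1}{2} \left(-1\right) 2 = -54 - -1 = -54 + 1 = -53$)
$139 \left(-16 + A\right) = 139 \left(-16 - 53\right) = 139 \left(-69\right) = -9591$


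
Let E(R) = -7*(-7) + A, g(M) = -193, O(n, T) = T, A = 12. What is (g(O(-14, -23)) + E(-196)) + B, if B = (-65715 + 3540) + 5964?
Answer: -56343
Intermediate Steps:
B = -56211 (B = -62175 + 5964 = -56211)
E(R) = 61 (E(R) = -7*(-7) + 12 = 49 + 12 = 61)
(g(O(-14, -23)) + E(-196)) + B = (-193 + 61) - 56211 = -132 - 56211 = -56343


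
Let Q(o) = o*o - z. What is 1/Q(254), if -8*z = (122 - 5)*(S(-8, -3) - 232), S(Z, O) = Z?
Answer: 1/61006 ≈ 1.6392e-5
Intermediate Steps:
z = 3510 (z = -(122 - 5)*(-8 - 232)/8 = -117*(-240)/8 = -⅛*(-28080) = 3510)
Q(o) = -3510 + o² (Q(o) = o*o - 1*3510 = o² - 3510 = -3510 + o²)
1/Q(254) = 1/(-3510 + 254²) = 1/(-3510 + 64516) = 1/61006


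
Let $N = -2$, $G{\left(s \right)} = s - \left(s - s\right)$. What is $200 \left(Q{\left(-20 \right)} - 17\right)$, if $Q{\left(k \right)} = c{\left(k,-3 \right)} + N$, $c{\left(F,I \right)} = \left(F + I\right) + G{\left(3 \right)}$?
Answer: $-7800$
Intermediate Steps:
$G{\left(s \right)} = s$ ($G{\left(s \right)} = s - 0 = s + 0 = s$)
$c{\left(F,I \right)} = 3 + F + I$ ($c{\left(F,I \right)} = \left(F + I\right) + 3 = 3 + F + I$)
$Q{\left(k \right)} = -2 + k$ ($Q{\left(k \right)} = \left(3 + k - 3\right) - 2 = k - 2 = -2 + k$)
$200 \left(Q{\left(-20 \right)} - 17\right) = 200 \left(\left(-2 - 20\right) - 17\right) = 200 \left(-22 - 17\right) = 200 \left(-39\right) = -7800$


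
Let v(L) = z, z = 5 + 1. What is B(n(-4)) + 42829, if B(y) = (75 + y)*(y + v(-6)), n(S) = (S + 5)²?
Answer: 43361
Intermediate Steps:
z = 6
v(L) = 6
n(S) = (5 + S)²
B(y) = (6 + y)*(75 + y) (B(y) = (75 + y)*(y + 6) = (75 + y)*(6 + y) = (6 + y)*(75 + y))
B(n(-4)) + 42829 = (450 + ((5 - 4)²)² + 81*(5 - 4)²) + 42829 = (450 + (1²)² + 81*1²) + 42829 = (450 + 1² + 81*1) + 42829 = (450 + 1 + 81) + 42829 = 532 + 42829 = 43361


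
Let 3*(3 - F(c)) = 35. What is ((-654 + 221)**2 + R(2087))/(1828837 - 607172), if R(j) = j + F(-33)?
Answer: 568702/3664995 ≈ 0.15517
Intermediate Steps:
F(c) = -26/3 (F(c) = 3 - 1/3*35 = 3 - 35/3 = -26/3)
R(j) = -26/3 + j (R(j) = j - 26/3 = -26/3 + j)
((-654 + 221)**2 + R(2087))/(1828837 - 607172) = ((-654 + 221)**2 + (-26/3 + 2087))/(1828837 - 607172) = ((-433)**2 + 6235/3)/1221665 = (187489 + 6235/3)*(1/1221665) = (568702/3)*(1/1221665) = 568702/3664995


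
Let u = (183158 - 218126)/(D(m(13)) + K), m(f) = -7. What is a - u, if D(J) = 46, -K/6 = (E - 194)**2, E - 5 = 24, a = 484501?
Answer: 9890114542/20413 ≈ 4.8450e+5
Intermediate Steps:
E = 29 (E = 5 + 24 = 29)
K = -163350 (K = -6*(29 - 194)**2 = -6*(-165)**2 = -6*27225 = -163350)
u = 4371/20413 (u = (183158 - 218126)/(46 - 163350) = -34968/(-163304) = -34968*(-1/163304) = 4371/20413 ≈ 0.21413)
a - u = 484501 - 1*4371/20413 = 484501 - 4371/20413 = 9890114542/20413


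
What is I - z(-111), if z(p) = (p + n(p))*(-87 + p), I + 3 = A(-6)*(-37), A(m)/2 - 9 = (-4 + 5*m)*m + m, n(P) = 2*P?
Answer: -81255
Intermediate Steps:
A(m) = 18 + 2*m + 2*m*(-4 + 5*m) (A(m) = 18 + 2*((-4 + 5*m)*m + m) = 18 + 2*(m*(-4 + 5*m) + m) = 18 + 2*(m + m*(-4 + 5*m)) = 18 + (2*m + 2*m*(-4 + 5*m)) = 18 + 2*m + 2*m*(-4 + 5*m))
I = -15321 (I = -3 + (18 - 6*(-6) + 10*(-6)²)*(-37) = -3 + (18 + 36 + 10*36)*(-37) = -3 + (18 + 36 + 360)*(-37) = -3 + 414*(-37) = -3 - 15318 = -15321)
z(p) = 3*p*(-87 + p) (z(p) = (p + 2*p)*(-87 + p) = (3*p)*(-87 + p) = 3*p*(-87 + p))
I - z(-111) = -15321 - 3*(-111)*(-87 - 111) = -15321 - 3*(-111)*(-198) = -15321 - 1*65934 = -15321 - 65934 = -81255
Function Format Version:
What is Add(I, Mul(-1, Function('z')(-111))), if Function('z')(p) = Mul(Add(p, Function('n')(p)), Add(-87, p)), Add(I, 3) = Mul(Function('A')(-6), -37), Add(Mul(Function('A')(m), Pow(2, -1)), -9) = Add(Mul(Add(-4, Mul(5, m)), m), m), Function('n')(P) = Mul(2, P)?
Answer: -81255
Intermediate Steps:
Function('A')(m) = Add(18, Mul(2, m), Mul(2, m, Add(-4, Mul(5, m)))) (Function('A')(m) = Add(18, Mul(2, Add(Mul(Add(-4, Mul(5, m)), m), m))) = Add(18, Mul(2, Add(Mul(m, Add(-4, Mul(5, m))), m))) = Add(18, Mul(2, Add(m, Mul(m, Add(-4, Mul(5, m)))))) = Add(18, Add(Mul(2, m), Mul(2, m, Add(-4, Mul(5, m))))) = Add(18, Mul(2, m), Mul(2, m, Add(-4, Mul(5, m)))))
I = -15321 (I = Add(-3, Mul(Add(18, Mul(-6, -6), Mul(10, Pow(-6, 2))), -37)) = Add(-3, Mul(Add(18, 36, Mul(10, 36)), -37)) = Add(-3, Mul(Add(18, 36, 360), -37)) = Add(-3, Mul(414, -37)) = Add(-3, -15318) = -15321)
Function('z')(p) = Mul(3, p, Add(-87, p)) (Function('z')(p) = Mul(Add(p, Mul(2, p)), Add(-87, p)) = Mul(Mul(3, p), Add(-87, p)) = Mul(3, p, Add(-87, p)))
Add(I, Mul(-1, Function('z')(-111))) = Add(-15321, Mul(-1, Mul(3, -111, Add(-87, -111)))) = Add(-15321, Mul(-1, Mul(3, -111, -198))) = Add(-15321, Mul(-1, 65934)) = Add(-15321, -65934) = -81255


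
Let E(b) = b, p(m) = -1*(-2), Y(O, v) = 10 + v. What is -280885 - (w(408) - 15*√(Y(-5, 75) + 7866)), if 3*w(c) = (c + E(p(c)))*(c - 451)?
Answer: -825025/3 + 15*√7951 ≈ -2.7367e+5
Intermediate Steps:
p(m) = 2
w(c) = (-451 + c)*(2 + c)/3 (w(c) = ((c + 2)*(c - 451))/3 = ((2 + c)*(-451 + c))/3 = ((-451 + c)*(2 + c))/3 = (-451 + c)*(2 + c)/3)
-280885 - (w(408) - 15*√(Y(-5, 75) + 7866)) = -280885 - ((-902/3 - 449/3*408 + (⅓)*408²) - 15*√((10 + 75) + 7866)) = -280885 - ((-902/3 - 61064 + (⅓)*166464) - 15*√(85 + 7866)) = -280885 - ((-902/3 - 61064 + 55488) - 15*√7951) = -280885 - (-17630/3 - 15*√7951) = -280885 + (17630/3 + 15*√7951) = -825025/3 + 15*√7951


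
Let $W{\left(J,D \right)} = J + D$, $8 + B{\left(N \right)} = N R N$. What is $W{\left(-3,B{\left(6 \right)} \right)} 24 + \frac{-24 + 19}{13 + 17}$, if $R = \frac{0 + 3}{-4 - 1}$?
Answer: $- \frac{23477}{30} \approx -782.57$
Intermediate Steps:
$R = - \frac{3}{5}$ ($R = \frac{3}{-5} = 3 \left(- \frac{1}{5}\right) = - \frac{3}{5} \approx -0.6$)
$B{\left(N \right)} = -8 - \frac{3 N^{2}}{5}$ ($B{\left(N \right)} = -8 + N \left(- \frac{3}{5}\right) N = -8 + - \frac{3 N}{5} N = -8 - \frac{3 N^{2}}{5}$)
$W{\left(J,D \right)} = D + J$
$W{\left(-3,B{\left(6 \right)} \right)} 24 + \frac{-24 + 19}{13 + 17} = \left(\left(-8 - \frac{3 \cdot 6^{2}}{5}\right) - 3\right) 24 + \frac{-24 + 19}{13 + 17} = \left(\left(-8 - \frac{108}{5}\right) - 3\right) 24 - \frac{5}{30} = \left(\left(-8 - \frac{108}{5}\right) - 3\right) 24 - \frac{1}{6} = \left(- \frac{148}{5} - 3\right) 24 - \frac{1}{6} = \left(- \frac{163}{5}\right) 24 - \frac{1}{6} = - \frac{3912}{5} - \frac{1}{6} = - \frac{23477}{30}$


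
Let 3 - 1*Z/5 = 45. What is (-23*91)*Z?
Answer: 439530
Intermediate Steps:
Z = -210 (Z = 15 - 5*45 = 15 - 225 = -210)
(-23*91)*Z = -23*91*(-210) = -2093*(-210) = 439530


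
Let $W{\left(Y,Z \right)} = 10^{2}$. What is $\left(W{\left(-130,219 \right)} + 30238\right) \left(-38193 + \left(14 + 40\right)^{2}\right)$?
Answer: $-1070233626$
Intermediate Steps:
$W{\left(Y,Z \right)} = 100$
$\left(W{\left(-130,219 \right)} + 30238\right) \left(-38193 + \left(14 + 40\right)^{2}\right) = \left(100 + 30238\right) \left(-38193 + \left(14 + 40\right)^{2}\right) = 30338 \left(-38193 + 54^{2}\right) = 30338 \left(-38193 + 2916\right) = 30338 \left(-35277\right) = -1070233626$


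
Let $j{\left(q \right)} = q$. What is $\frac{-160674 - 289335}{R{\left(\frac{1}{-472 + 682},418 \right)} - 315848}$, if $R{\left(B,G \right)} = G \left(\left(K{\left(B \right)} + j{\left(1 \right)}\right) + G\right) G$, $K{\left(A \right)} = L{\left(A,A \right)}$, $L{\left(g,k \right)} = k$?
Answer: $- \frac{47250945}{7653905702} \approx -0.0061734$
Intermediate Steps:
$K{\left(A \right)} = A$
$R{\left(B,G \right)} = G^{2} \left(1 + B + G\right)$ ($R{\left(B,G \right)} = G \left(\left(B + 1\right) + G\right) G = G \left(\left(1 + B\right) + G\right) G = G \left(1 + B + G\right) G = G^{2} \left(1 + B + G\right)$)
$\frac{-160674 - 289335}{R{\left(\frac{1}{-472 + 682},418 \right)} - 315848} = \frac{-160674 - 289335}{418^{2} \left(1 + \frac{1}{-472 + 682} + 418\right) - 315848} = - \frac{450009}{174724 \left(1 + \frac{1}{210} + 418\right) - 315848} = - \frac{450009}{174724 \cdot \frac{87991}{210} - 315848} = - \frac{450009}{\frac{7687069742}{105} - 315848} = - \frac{450009}{\frac{7653905702}{105}} = \left(-450009\right) \frac{105}{7653905702} = - \frac{47250945}{7653905702}$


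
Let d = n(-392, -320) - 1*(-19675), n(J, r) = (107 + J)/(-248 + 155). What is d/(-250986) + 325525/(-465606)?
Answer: -469466286545/603779702166 ≈ -0.77755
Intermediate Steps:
n(J, r) = -107/93 - J/93 (n(J, r) = (107 + J)/(-93) = (107 + J)*(-1/93) = -107/93 - J/93)
d = 610020/31 (d = (-107/93 - 1/93*(-392)) - 1*(-19675) = (-107/93 + 392/93) + 19675 = 95/31 + 19675 = 610020/31 ≈ 19678.)
d/(-250986) + 325525/(-465606) = (610020/31)/(-250986) + 325525/(-465606) = (610020/31)*(-1/250986) + 325525*(-1/465606) = -101670/1296761 - 325525/465606 = -469466286545/603779702166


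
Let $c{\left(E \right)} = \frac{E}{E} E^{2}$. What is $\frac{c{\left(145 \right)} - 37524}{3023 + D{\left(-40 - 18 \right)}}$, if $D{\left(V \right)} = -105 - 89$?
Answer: $- \frac{16499}{2829} \approx -5.8321$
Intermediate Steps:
$D{\left(V \right)} = -194$
$c{\left(E \right)} = E^{2}$ ($c{\left(E \right)} = 1 E^{2} = E^{2}$)
$\frac{c{\left(145 \right)} - 37524}{3023 + D{\left(-40 - 18 \right)}} = \frac{145^{2} - 37524}{3023 - 194} = \frac{21025 - 37524}{2829} = \left(-16499\right) \frac{1}{2829} = - \frac{16499}{2829}$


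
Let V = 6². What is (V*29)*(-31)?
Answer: -32364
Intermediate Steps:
V = 36
(V*29)*(-31) = (36*29)*(-31) = 1044*(-31) = -32364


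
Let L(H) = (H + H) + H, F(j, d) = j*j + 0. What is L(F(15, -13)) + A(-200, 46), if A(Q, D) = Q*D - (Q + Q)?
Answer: -8125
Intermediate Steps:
A(Q, D) = -2*Q + D*Q (A(Q, D) = D*Q - 2*Q = -2*Q + D*Q)
F(j, d) = j² (F(j, d) = j² + 0 = j²)
L(H) = 3*H (L(H) = 2*H + H = 3*H)
L(F(15, -13)) + A(-200, 46) = 3*15² - 200*(-2 + 46) = 3*225 - 200*44 = 675 - 8800 = -8125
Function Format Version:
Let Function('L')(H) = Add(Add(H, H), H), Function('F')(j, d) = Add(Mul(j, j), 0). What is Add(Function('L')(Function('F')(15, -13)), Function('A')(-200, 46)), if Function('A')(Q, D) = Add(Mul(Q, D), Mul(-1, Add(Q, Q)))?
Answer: -8125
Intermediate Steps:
Function('A')(Q, D) = Add(Mul(-2, Q), Mul(D, Q)) (Function('A')(Q, D) = Add(Mul(D, Q), Mul(-1, Mul(2, Q))) = Add(Mul(D, Q), Mul(-2, Q)) = Add(Mul(-2, Q), Mul(D, Q)))
Function('F')(j, d) = Pow(j, 2) (Function('F')(j, d) = Add(Pow(j, 2), 0) = Pow(j, 2))
Function('L')(H) = Mul(3, H) (Function('L')(H) = Add(Mul(2, H), H) = Mul(3, H))
Add(Function('L')(Function('F')(15, -13)), Function('A')(-200, 46)) = Add(Mul(3, Pow(15, 2)), Mul(-200, Add(-2, 46))) = Add(Mul(3, 225), Mul(-200, 44)) = Add(675, -8800) = -8125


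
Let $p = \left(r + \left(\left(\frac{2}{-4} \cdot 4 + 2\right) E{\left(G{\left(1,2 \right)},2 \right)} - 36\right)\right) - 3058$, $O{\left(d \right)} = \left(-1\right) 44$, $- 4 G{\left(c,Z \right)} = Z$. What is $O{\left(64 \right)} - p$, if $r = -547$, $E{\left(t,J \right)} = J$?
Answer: $3597$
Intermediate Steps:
$G{\left(c,Z \right)} = - \frac{Z}{4}$
$O{\left(d \right)} = -44$
$p = -3641$ ($p = \left(-547 - \left(36 - \left(\frac{2}{-4} \cdot 4 + 2\right) 2\right)\right) - 3058 = \left(-547 - \left(36 - \left(2 \left(- \frac{1}{4}\right) 4 + 2\right) 2\right)\right) - 3058 = \left(-547 - \left(36 - \left(\left(- \frac{1}{2}\right) 4 + 2\right) 2\right)\right) - 3058 = \left(-547 - \left(36 - \left(-2 + 2\right) 2\right)\right) - 3058 = \left(-547 + \left(0 \cdot 2 - 36\right)\right) - 3058 = \left(-547 + \left(0 - 36\right)\right) - 3058 = \left(-547 - 36\right) - 3058 = -583 - 3058 = -3641$)
$O{\left(64 \right)} - p = -44 - -3641 = -44 + 3641 = 3597$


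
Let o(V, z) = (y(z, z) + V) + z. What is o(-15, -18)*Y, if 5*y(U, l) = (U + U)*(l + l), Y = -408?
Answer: -461448/5 ≈ -92290.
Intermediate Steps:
y(U, l) = 4*U*l/5 (y(U, l) = ((U + U)*(l + l))/5 = ((2*U)*(2*l))/5 = (4*U*l)/5 = 4*U*l/5)
o(V, z) = V + z + 4*z²/5 (o(V, z) = (4*z*z/5 + V) + z = (4*z²/5 + V) + z = (V + 4*z²/5) + z = V + z + 4*z²/5)
o(-15, -18)*Y = (-15 - 18 + (⅘)*(-18)²)*(-408) = (-15 - 18 + (⅘)*324)*(-408) = (-15 - 18 + 1296/5)*(-408) = (1131/5)*(-408) = -461448/5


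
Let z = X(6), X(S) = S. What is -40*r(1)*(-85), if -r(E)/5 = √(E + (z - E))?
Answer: -17000*√6 ≈ -41641.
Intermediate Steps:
z = 6
r(E) = -5*√6 (r(E) = -5*√(E + (6 - E)) = -5*√6)
-40*r(1)*(-85) = -(-200)*√6*(-85) = (200*√6)*(-85) = -17000*√6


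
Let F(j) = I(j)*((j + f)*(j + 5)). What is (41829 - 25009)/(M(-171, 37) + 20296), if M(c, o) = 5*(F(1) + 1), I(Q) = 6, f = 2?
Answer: 16820/20841 ≈ 0.80706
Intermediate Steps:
F(j) = 6*(2 + j)*(5 + j) (F(j) = 6*((j + 2)*(j + 5)) = 6*((2 + j)*(5 + j)) = 6*(2 + j)*(5 + j))
M(c, o) = 545 (M(c, o) = 5*((60 + 6*1² + 42*1) + 1) = 5*((60 + 6*1 + 42) + 1) = 5*((60 + 6 + 42) + 1) = 5*(108 + 1) = 5*109 = 545)
(41829 - 25009)/(M(-171, 37) + 20296) = (41829 - 25009)/(545 + 20296) = 16820/20841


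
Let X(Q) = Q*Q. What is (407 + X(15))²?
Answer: 399424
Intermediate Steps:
X(Q) = Q²
(407 + X(15))² = (407 + 15²)² = (407 + 225)² = 632² = 399424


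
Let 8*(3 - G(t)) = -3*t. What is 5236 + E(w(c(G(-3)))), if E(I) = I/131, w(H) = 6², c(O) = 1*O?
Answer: 685952/131 ≈ 5236.3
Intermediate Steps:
G(t) = 3 + 3*t/8 (G(t) = 3 - (-3)*t/8 = 3 + 3*t/8)
c(O) = O
w(H) = 36
E(I) = I/131 (E(I) = I*(1/131) = I/131)
5236 + E(w(c(G(-3)))) = 5236 + (1/131)*36 = 5236 + 36/131 = 685952/131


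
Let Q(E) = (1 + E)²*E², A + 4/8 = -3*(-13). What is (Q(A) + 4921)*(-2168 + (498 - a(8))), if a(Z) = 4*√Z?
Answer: -30963156875/8 - 37081625*√2/2 ≈ -3.8966e+9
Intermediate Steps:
A = 77/2 (A = -½ - 3*(-13) = -½ + 39 = 77/2 ≈ 38.500)
Q(E) = E²*(1 + E)²
(Q(A) + 4921)*(-2168 + (498 - a(8))) = ((77/2)²*(1 + 77/2)² + 4921)*(-2168 + (498 - 4*√8)) = (5929*(79/2)²/4 + 4921)*(-2168 + (498 - 4*2*√2)) = ((5929/4)*(6241/4) + 4921)*(-2168 + (498 - 8*√2)) = (37002889/16 + 4921)*(-2168 + (498 - 8*√2)) = 37081625*(-1670 - 8*√2)/16 = -30963156875/8 - 37081625*√2/2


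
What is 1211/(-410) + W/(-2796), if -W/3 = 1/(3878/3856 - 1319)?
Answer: -717002621779/242750614290 ≈ -2.9537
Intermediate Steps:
W = 1928/847031 (W = -3/(3878/3856 - 1319) = -3/(3878*(1/3856) - 1319) = -3/(1939/1928 - 1319) = -3/(-2541093/1928) = -3*(-1928/2541093) = 1928/847031 ≈ 0.0022762)
1211/(-410) + W/(-2796) = 1211/(-410) + (1928/847031)/(-2796) = 1211*(-1/410) + (1928/847031)*(-1/2796) = -1211/410 - 482/592074669 = -717002621779/242750614290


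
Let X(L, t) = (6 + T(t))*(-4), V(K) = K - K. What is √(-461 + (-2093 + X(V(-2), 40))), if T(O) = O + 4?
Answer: 9*I*√34 ≈ 52.479*I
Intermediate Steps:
V(K) = 0
T(O) = 4 + O
X(L, t) = -40 - 4*t (X(L, t) = (6 + (4 + t))*(-4) = (10 + t)*(-4) = -40 - 4*t)
√(-461 + (-2093 + X(V(-2), 40))) = √(-461 + (-2093 + (-40 - 4*40))) = √(-461 + (-2093 + (-40 - 160))) = √(-461 + (-2093 - 200)) = √(-461 - 2293) = √(-2754) = 9*I*√34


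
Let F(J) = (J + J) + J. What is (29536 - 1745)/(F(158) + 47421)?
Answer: 27791/47895 ≈ 0.58025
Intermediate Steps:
F(J) = 3*J (F(J) = 2*J + J = 3*J)
(29536 - 1745)/(F(158) + 47421) = (29536 - 1745)/(3*158 + 47421) = 27791/(474 + 47421) = 27791/47895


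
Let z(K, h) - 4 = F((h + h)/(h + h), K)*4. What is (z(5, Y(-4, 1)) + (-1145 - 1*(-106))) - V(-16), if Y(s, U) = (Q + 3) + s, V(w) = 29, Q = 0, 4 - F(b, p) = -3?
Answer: -1036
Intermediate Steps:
F(b, p) = 7 (F(b, p) = 4 - 1*(-3) = 4 + 3 = 7)
Y(s, U) = 3 + s (Y(s, U) = (0 + 3) + s = 3 + s)
z(K, h) = 32 (z(K, h) = 4 + 7*4 = 4 + 28 = 32)
(z(5, Y(-4, 1)) + (-1145 - 1*(-106))) - V(-16) = (32 + (-1145 - 1*(-106))) - 1*29 = (32 + (-1145 + 106)) - 29 = (32 - 1039) - 29 = -1007 - 29 = -1036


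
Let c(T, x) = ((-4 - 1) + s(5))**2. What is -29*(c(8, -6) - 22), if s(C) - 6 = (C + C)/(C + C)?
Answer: 522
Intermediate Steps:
s(C) = 7 (s(C) = 6 + (C + C)/(C + C) = 6 + (2*C)/((2*C)) = 6 + (2*C)*(1/(2*C)) = 6 + 1 = 7)
c(T, x) = 4 (c(T, x) = ((-4 - 1) + 7)**2 = (-5 + 7)**2 = 2**2 = 4)
-29*(c(8, -6) - 22) = -29*(4 - 22) = -29*(-18) = 522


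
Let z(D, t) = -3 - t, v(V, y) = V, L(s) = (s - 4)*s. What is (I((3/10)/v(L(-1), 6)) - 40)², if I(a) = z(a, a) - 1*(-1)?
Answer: 4422609/2500 ≈ 1769.0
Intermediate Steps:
L(s) = s*(-4 + s) (L(s) = (-4 + s)*s = s*(-4 + s))
I(a) = -2 - a (I(a) = (-3 - a) - 1*(-1) = (-3 - a) + 1 = -2 - a)
(I((3/10)/v(L(-1), 6)) - 40)² = ((-2 - 3/10/((-(-4 - 1)))) - 40)² = ((-2 - 3*(⅒)/((-1*(-5)))) - 40)² = ((-2 - 3/(10*5)) - 40)² = ((-2 - 1*3/50) - 40)² = ((-2 - 3/50) - 40)² = (-103/50 - 40)² = (-2103/50)² = 4422609/2500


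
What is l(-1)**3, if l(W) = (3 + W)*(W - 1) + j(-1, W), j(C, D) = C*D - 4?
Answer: -343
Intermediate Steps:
j(C, D) = -4 + C*D
l(W) = -4 - W + (-1 + W)*(3 + W) (l(W) = (3 + W)*(W - 1) + (-4 - W) = (3 + W)*(-1 + W) + (-4 - W) = (-1 + W)*(3 + W) + (-4 - W) = -4 - W + (-1 + W)*(3 + W))
l(-1)**3 = (-7 - 1 + (-1)**2)**3 = (-7 - 1 + 1)**3 = (-7)**3 = -343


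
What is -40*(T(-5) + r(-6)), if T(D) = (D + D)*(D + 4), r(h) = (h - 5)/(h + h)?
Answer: -1310/3 ≈ -436.67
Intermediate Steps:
r(h) = (-5 + h)/(2*h) (r(h) = (-5 + h)/((2*h)) = (-5 + h)*(1/(2*h)) = (-5 + h)/(2*h))
T(D) = 2*D*(4 + D) (T(D) = (2*D)*(4 + D) = 2*D*(4 + D))
-40*(T(-5) + r(-6)) = -40*(2*(-5)*(4 - 5) + (½)*(-5 - 6)/(-6)) = -40*(2*(-5)*(-1) + (½)*(-⅙)*(-11)) = -40*(10 + 11/12) = -40*131/12 = -1310/3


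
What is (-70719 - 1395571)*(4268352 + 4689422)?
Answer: -13134694438460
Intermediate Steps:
(-70719 - 1395571)*(4268352 + 4689422) = -1466290*8957774 = -13134694438460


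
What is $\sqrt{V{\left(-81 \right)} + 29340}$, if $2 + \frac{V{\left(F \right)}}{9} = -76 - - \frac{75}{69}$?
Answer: $\frac{3 \sqrt{1683853}}{23} \approx 169.26$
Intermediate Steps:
$V{\left(F \right)} = - \frac{15921}{23}$ ($V{\left(F \right)} = -18 + 9 \left(-76 - - \frac{75}{69}\right) = -18 + 9 \left(-76 - \left(-75\right) \frac{1}{69}\right) = -18 + 9 \left(-76 - - \frac{25}{23}\right) = -18 + 9 \left(-76 + \frac{25}{23}\right) = -18 + 9 \left(- \frac{1723}{23}\right) = -18 - \frac{15507}{23} = - \frac{15921}{23}$)
$\sqrt{V{\left(-81 \right)} + 29340} = \sqrt{- \frac{15921}{23} + 29340} = \sqrt{\frac{658899}{23}} = \frac{3 \sqrt{1683853}}{23}$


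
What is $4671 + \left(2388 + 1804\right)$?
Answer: $8863$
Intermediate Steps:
$4671 + \left(2388 + 1804\right) = 4671 + 4192 = 8863$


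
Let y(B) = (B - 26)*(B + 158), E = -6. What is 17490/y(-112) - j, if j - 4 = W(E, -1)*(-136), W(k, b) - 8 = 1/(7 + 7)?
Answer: 8079643/7406 ≈ 1091.0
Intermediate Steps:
W(k, b) = 113/14 (W(k, b) = 8 + 1/(7 + 7) = 8 + 1/14 = 113/14)
y(B) = (-26 + B)*(158 + B)
j = -7656/7 (j = 4 + (113/14)*(-136) = 4 - 7684/7 = -7656/7 ≈ -1093.7)
17490/y(-112) - j = 17490/(-4108 + (-112)**2 + 132*(-112)) - 1*(-7656/7) = 17490/(-4108 + 12544 - 14784) + 7656/7 = 17490/(-6348) + 7656/7 = 17490*(-1/6348) + 7656/7 = -2915/1058 + 7656/7 = 8079643/7406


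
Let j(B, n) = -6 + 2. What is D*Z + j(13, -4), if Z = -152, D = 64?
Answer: -9732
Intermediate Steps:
j(B, n) = -4
D*Z + j(13, -4) = 64*(-152) - 4 = -9728 - 4 = -9732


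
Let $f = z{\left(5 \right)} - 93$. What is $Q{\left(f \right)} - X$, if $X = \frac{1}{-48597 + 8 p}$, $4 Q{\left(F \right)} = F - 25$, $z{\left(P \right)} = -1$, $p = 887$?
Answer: $- \frac{4938615}{166004} \approx -29.75$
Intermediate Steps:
$f = -94$ ($f = -1 - 93 = -94$)
$Q{\left(F \right)} = - \frac{25}{4} + \frac{F}{4}$ ($Q{\left(F \right)} = \frac{F - 25}{4} = \frac{-25 + F}{4} = - \frac{25}{4} + \frac{F}{4}$)
$X = - \frac{1}{41501}$ ($X = \frac{1}{-48597 + 8 \cdot 887} = \frac{1}{-48597 + 7096} = \frac{1}{-41501} = - \frac{1}{41501} \approx -2.4096 \cdot 10^{-5}$)
$Q{\left(f \right)} - X = \left(- \frac{25}{4} + \frac{1}{4} \left(-94\right)\right) - - \frac{1}{41501} = \left(- \frac{25}{4} - \frac{47}{2}\right) + \frac{1}{41501} = - \frac{119}{4} + \frac{1}{41501} = - \frac{4938615}{166004}$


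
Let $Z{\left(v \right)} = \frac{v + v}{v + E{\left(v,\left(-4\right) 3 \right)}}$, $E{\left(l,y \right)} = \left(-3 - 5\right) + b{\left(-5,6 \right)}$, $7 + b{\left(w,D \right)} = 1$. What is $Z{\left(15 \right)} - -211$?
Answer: $241$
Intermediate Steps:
$b{\left(w,D \right)} = -6$ ($b{\left(w,D \right)} = -7 + 1 = -6$)
$E{\left(l,y \right)} = -14$ ($E{\left(l,y \right)} = \left(-3 - 5\right) - 6 = -8 - 6 = -14$)
$Z{\left(v \right)} = \frac{2 v}{-14 + v}$ ($Z{\left(v \right)} = \frac{v + v}{v - 14} = \frac{2 v}{-14 + v}$)
$Z{\left(15 \right)} - -211 = 2 \cdot 15 \frac{1}{-14 + 15} - -211 = 2 \cdot 15 \cdot 1^{-1} + 211 = 2 \cdot 15 \cdot 1 + 211 = 30 + 211 = 241$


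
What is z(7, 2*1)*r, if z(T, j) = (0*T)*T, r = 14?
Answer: 0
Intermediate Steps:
z(T, j) = 0 (z(T, j) = 0*T = 0)
z(7, 2*1)*r = 0*14 = 0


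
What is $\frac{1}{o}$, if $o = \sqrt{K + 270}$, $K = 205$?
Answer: $\frac{\sqrt{19}}{95} \approx 0.045883$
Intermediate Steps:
$o = 5 \sqrt{19}$ ($o = \sqrt{205 + 270} = \sqrt{475} = 5 \sqrt{19} \approx 21.794$)
$\frac{1}{o} = \frac{1}{5 \sqrt{19}} = \frac{\sqrt{19}}{95}$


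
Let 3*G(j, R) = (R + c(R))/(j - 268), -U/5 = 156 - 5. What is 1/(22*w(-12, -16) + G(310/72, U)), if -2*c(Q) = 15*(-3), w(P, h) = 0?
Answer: 9493/8790 ≈ 1.0800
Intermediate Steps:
c(Q) = 45/2 (c(Q) = -15*(-3)/2 = -½*(-45) = 45/2)
U = -755 (U = -5*(156 - 5) = -5*151 = -755)
G(j, R) = (45/2 + R)/(3*(-268 + j)) (G(j, R) = ((R + 45/2)/(j - 268))/3 = ((45/2 + R)/(-268 + j))/3 = (45/2 + R)/(3*(-268 + j)))
1/(22*w(-12, -16) + G(310/72, U)) = 1/(22*0 + (45 + 2*(-755))/(6*(-268 + 310/72))) = 1/(0 + (45 - 1510)/(6*(-268 + 310*(1/72)))) = 1/(0 + (⅙)*(-1465)/(-268 + 155/36)) = 1/(0 + (⅙)*(-1465)/(-9493/36)) = 1/(0 + (⅙)*(-36/9493)*(-1465)) = 1/(0 + 8790/9493) = 1/(8790/9493) = 9493/8790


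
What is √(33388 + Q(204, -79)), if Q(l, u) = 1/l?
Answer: √347368803/102 ≈ 182.72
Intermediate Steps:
√(33388 + Q(204, -79)) = √(33388 + 1/204) = √(6811153/204) = √347368803/102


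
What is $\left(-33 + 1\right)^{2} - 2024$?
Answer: $-1000$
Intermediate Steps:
$\left(-33 + 1\right)^{2} - 2024 = \left(-32\right)^{2} - 2024 = 1024 - 2024 = -1000$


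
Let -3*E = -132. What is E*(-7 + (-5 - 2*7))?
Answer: -1144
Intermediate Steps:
E = 44 (E = -⅓*(-132) = 44)
E*(-7 + (-5 - 2*7)) = 44*(-7 + (-5 - 2*7)) = 44*(-7 + (-5 - 14)) = 44*(-7 - 19) = 44*(-26) = -1144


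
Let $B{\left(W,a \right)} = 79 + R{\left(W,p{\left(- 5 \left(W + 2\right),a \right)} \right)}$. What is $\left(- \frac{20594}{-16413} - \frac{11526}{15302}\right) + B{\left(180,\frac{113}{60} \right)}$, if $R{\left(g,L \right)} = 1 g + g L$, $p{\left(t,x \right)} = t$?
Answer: $- \frac{20536739234308}{125575863} \approx -1.6354 \cdot 10^{5}$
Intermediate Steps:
$R{\left(g,L \right)} = g + L g$
$B{\left(W,a \right)} = 79 + W \left(-9 - 5 W\right)$ ($B{\left(W,a \right)} = 79 + W \left(1 - 5 \left(W + 2\right)\right) = 79 + W \left(1 - 5 \left(2 + W\right)\right) = 79 + W \left(1 - \left(10 + 5 W\right)\right) = 79 + W \left(-9 - 5 W\right)$)
$\left(- \frac{20594}{-16413} - \frac{11526}{15302}\right) + B{\left(180,\frac{113}{60} \right)} = \left(- \frac{20594}{-16413} - \frac{11526}{15302}\right) + \left(79 - 180 \left(9 + 5 \cdot 180\right)\right) = \left(\left(-20594\right) \left(- \frac{1}{16413}\right) - \frac{5763}{7651}\right) + \left(79 - 180 \left(9 + 900\right)\right) = \left(\frac{20594}{16413} - \frac{5763}{7651}\right) + \left(79 - 180 \cdot 909\right) = \frac{62976575}{125575863} + \left(79 - 163620\right) = \frac{62976575}{125575863} - 163541 = - \frac{20536739234308}{125575863}$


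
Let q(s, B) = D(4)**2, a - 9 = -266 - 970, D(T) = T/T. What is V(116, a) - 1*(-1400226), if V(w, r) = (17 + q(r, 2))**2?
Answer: 1400550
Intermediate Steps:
D(T) = 1
a = -1227 (a = 9 + (-266 - 970) = 9 - 1236 = -1227)
q(s, B) = 1 (q(s, B) = 1**2 = 1)
V(w, r) = 324 (V(w, r) = (17 + 1)**2 = 18**2 = 324)
V(116, a) - 1*(-1400226) = 324 - 1*(-1400226) = 324 + 1400226 = 1400550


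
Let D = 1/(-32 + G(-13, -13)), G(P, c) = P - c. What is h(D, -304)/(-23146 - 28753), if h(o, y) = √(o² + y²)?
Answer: -√94633985/1660768 ≈ -0.0058575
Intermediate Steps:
D = -1/32 (D = 1/(-32 + (-13 - 1*(-13))) = 1/(-32 + (-13 + 13)) = 1/(-32 + 0) = 1/(-32) = -1/32 ≈ -0.031250)
h(D, -304)/(-23146 - 28753) = √((-1/32)² + (-304)²)/(-23146 - 28753) = √(1/1024 + 92416)/(-51899) = √(94633985/1024)*(-1/51899) = (√94633985/32)*(-1/51899) = -√94633985/1660768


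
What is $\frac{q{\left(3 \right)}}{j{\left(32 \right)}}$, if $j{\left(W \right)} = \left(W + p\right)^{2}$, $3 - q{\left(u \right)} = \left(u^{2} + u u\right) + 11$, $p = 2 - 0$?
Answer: $- \frac{13}{578} \approx -0.022491$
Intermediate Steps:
$p = 2$ ($p = 2 + 0 = 2$)
$q{\left(u \right)} = -8 - 2 u^{2}$ ($q{\left(u \right)} = 3 - \left(\left(u^{2} + u u\right) + 11\right) = 3 - \left(\left(u^{2} + u^{2}\right) + 11\right) = 3 - \left(2 u^{2} + 11\right) = 3 - \left(11 + 2 u^{2}\right) = -8 - 2 u^{2}$)
$j{\left(W \right)} = \left(2 + W\right)^{2}$ ($j{\left(W \right)} = \left(W + 2\right)^{2} = \left(2 + W\right)^{2}$)
$\frac{q{\left(3 \right)}}{j{\left(32 \right)}} = \frac{-8 - 2 \cdot 3^{2}}{\left(2 + 32\right)^{2}} = \frac{-8 - 18}{34^{2}} = \frac{-8 - 18}{1156} = \left(-26\right) \frac{1}{1156} = - \frac{13}{578}$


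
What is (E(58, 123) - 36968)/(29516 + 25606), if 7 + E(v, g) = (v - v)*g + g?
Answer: -6142/9187 ≈ -0.66855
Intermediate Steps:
E(v, g) = -7 + g (E(v, g) = -7 + ((v - v)*g + g) = -7 + (0*g + g) = -7 + (0 + g) = -7 + g)
(E(58, 123) - 36968)/(29516 + 25606) = ((-7 + 123) - 36968)/(29516 + 25606) = (116 - 36968)/55122 = -36852*1/55122 = -6142/9187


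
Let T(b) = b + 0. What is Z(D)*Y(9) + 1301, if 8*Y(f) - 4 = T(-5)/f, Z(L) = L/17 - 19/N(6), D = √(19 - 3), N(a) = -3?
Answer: 4787657/3672 ≈ 1303.8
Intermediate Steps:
D = 4 (D = √16 = 4)
Z(L) = 19/3 + L/17 (Z(L) = L/17 - 19/(-3) = L*(1/17) - 19*(-⅓) = L/17 + 19/3 = 19/3 + L/17)
T(b) = b
Y(f) = ½ - 5/(8*f) (Y(f) = ½ + (-5/f)/8 = ½ - 5/(8*f))
Z(D)*Y(9) + 1301 = (19/3 + (1/17)*4)*((⅛)*(-5 + 4*9)/9) + 1301 = (19/3 + 4/17)*((⅛)*(⅑)*(-5 + 36)) + 1301 = 335*((⅛)*(⅑)*31)/51 + 1301 = (335/51)*(31/72) + 1301 = 10385/3672 + 1301 = 4787657/3672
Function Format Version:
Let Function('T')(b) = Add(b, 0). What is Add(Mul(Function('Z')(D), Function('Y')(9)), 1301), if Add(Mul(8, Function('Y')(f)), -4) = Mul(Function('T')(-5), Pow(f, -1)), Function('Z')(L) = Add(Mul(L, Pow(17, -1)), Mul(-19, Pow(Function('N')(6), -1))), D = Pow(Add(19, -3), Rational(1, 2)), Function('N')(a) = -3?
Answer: Rational(4787657, 3672) ≈ 1303.8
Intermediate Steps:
D = 4 (D = Pow(16, Rational(1, 2)) = 4)
Function('Z')(L) = Add(Rational(19, 3), Mul(Rational(1, 17), L)) (Function('Z')(L) = Add(Mul(L, Pow(17, -1)), Mul(-19, Pow(-3, -1))) = Add(Mul(L, Rational(1, 17)), Mul(-19, Rational(-1, 3))) = Add(Mul(Rational(1, 17), L), Rational(19, 3)) = Add(Rational(19, 3), Mul(Rational(1, 17), L)))
Function('T')(b) = b
Function('Y')(f) = Add(Rational(1, 2), Mul(Rational(-5, 8), Pow(f, -1))) (Function('Y')(f) = Add(Rational(1, 2), Mul(Rational(1, 8), Mul(-5, Pow(f, -1)))) = Add(Rational(1, 2), Mul(Rational(-5, 8), Pow(f, -1))))
Add(Mul(Function('Z')(D), Function('Y')(9)), 1301) = Add(Mul(Add(Rational(19, 3), Mul(Rational(1, 17), 4)), Mul(Rational(1, 8), Pow(9, -1), Add(-5, Mul(4, 9)))), 1301) = Add(Mul(Add(Rational(19, 3), Rational(4, 17)), Mul(Rational(1, 8), Rational(1, 9), Add(-5, 36))), 1301) = Add(Mul(Rational(335, 51), Mul(Rational(1, 8), Rational(1, 9), 31)), 1301) = Add(Mul(Rational(335, 51), Rational(31, 72)), 1301) = Add(Rational(10385, 3672), 1301) = Rational(4787657, 3672)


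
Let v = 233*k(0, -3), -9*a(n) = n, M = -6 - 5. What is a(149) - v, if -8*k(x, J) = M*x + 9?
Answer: 17681/72 ≈ 245.57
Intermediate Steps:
M = -11
k(x, J) = -9/8 + 11*x/8 (k(x, J) = -(-11*x + 9)/8 = -(9 - 11*x)/8 = -9/8 + 11*x/8)
a(n) = -n/9
v = -2097/8 (v = 233*(-9/8 + (11/8)*0) = 233*(-9/8 + 0) = 233*(-9/8) = -2097/8 ≈ -262.13)
a(149) - v = -1/9*149 - 1*(-2097/8) = -149/9 + 2097/8 = 17681/72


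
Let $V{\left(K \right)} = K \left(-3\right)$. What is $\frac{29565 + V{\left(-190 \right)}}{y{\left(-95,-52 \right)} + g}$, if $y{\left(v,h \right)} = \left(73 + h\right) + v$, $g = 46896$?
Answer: $\frac{735}{1142} \approx 0.64361$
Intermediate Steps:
$y{\left(v,h \right)} = 73 + h + v$
$V{\left(K \right)} = - 3 K$
$\frac{29565 + V{\left(-190 \right)}}{y{\left(-95,-52 \right)} + g} = \frac{29565 - -570}{\left(73 - 52 - 95\right) + 46896} = \frac{29565 + 570}{-74 + 46896} = \frac{30135}{46822} = 30135 \cdot \frac{1}{46822} = \frac{735}{1142}$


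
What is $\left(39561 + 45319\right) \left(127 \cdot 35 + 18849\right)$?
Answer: $1977194720$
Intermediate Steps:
$\left(39561 + 45319\right) \left(127 \cdot 35 + 18849\right) = 84880 \left(4445 + 18849\right) = 84880 \cdot 23294 = 1977194720$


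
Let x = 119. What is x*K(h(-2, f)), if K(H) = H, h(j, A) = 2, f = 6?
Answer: 238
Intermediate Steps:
x*K(h(-2, f)) = 119*2 = 238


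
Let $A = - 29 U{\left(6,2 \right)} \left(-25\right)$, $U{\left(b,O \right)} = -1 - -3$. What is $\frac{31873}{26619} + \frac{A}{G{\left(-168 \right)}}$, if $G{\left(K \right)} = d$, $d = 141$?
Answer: $\frac{14363881}{1251093} \approx 11.481$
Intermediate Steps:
$G{\left(K \right)} = 141$
$U{\left(b,O \right)} = 2$ ($U{\left(b,O \right)} = -1 + 3 = 2$)
$A = 1450$ ($A = \left(-29\right) 2 \left(-25\right) = \left(-58\right) \left(-25\right) = 1450$)
$\frac{31873}{26619} + \frac{A}{G{\left(-168 \right)}} = \frac{31873}{26619} + \frac{1450}{141} = \frac{14363881}{1251093}$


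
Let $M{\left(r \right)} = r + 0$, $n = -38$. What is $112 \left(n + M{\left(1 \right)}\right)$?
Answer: $-4144$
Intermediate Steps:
$M{\left(r \right)} = r$
$112 \left(n + M{\left(1 \right)}\right) = 112 \left(-38 + 1\right) = 112 \left(-37\right) = -4144$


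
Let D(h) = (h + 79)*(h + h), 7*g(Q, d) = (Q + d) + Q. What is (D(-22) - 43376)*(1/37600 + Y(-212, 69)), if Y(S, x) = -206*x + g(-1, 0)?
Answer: 42915305119703/65800 ≈ 6.5221e+8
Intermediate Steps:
g(Q, d) = d/7 + 2*Q/7 (g(Q, d) = ((Q + d) + Q)/7 = (d + 2*Q)/7 = d/7 + 2*Q/7)
Y(S, x) = -2/7 - 206*x (Y(S, x) = -206*x + ((⅐)*0 + (2/7)*(-1)) = -206*x + (0 - 2/7) = -206*x - 2/7 = -2/7 - 206*x)
D(h) = 2*h*(79 + h) (D(h) = (79 + h)*(2*h) = 2*h*(79 + h))
(D(-22) - 43376)*(1/37600 + Y(-212, 69)) = (2*(-22)*(79 - 22) - 43376)*(1/37600 + (-2/7 - 206*69)) = (2*(-22)*57 - 43376)*(1/37600 + (-2/7 - 14214)) = (-2508 - 43376)*(1/37600 - 99500/7) = -45884*(-3741199993/263200) = 42915305119703/65800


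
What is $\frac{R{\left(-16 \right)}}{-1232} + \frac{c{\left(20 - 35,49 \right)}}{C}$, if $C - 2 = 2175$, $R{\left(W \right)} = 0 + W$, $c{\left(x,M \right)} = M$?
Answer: $\frac{850}{23947} \approx 0.035495$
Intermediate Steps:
$R{\left(W \right)} = W$
$C = 2177$ ($C = 2 + 2175 = 2177$)
$\frac{R{\left(-16 \right)}}{-1232} + \frac{c{\left(20 - 35,49 \right)}}{C} = - \frac{16}{-1232} + \frac{49}{2177} = \left(-16\right) \left(- \frac{1}{1232}\right) + 49 \cdot \frac{1}{2177} = \frac{1}{77} + \frac{7}{311} = \frac{850}{23947}$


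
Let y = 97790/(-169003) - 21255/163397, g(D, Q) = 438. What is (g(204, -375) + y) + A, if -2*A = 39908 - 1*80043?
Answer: 87112502287947/4248397414 ≈ 20505.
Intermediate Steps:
A = 40135/2 (A = -(39908 - 1*80043)/2 = -(39908 - 80043)/2 = -1/2*(-40135) = 40135/2 ≈ 20068.)
y = -1505442415/2124198707 (y = 97790*(-1/169003) - 21255*1/163397 = -97790/169003 - 1635/12569 = -1505442415/2124198707 ≈ -0.70871)
(g(204, -375) + y) + A = (438 - 1505442415/2124198707) + 40135/2 = 928893591251/2124198707 + 40135/2 = 87112502287947/4248397414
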